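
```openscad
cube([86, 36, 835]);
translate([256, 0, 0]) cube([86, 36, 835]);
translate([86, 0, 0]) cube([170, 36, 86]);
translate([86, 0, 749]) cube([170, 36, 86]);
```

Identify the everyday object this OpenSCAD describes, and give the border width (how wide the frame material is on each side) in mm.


A picture frame. The border width is 86 mm.

Four thin pieces enclosing a rectangular opening — a picture frame. The two full-height stiles are 835 mm tall; the top rail sits at z = 749 and is 86 mm tall, so the border above the opening is 835 − 749 = 86 mm, matching the stile x-width.


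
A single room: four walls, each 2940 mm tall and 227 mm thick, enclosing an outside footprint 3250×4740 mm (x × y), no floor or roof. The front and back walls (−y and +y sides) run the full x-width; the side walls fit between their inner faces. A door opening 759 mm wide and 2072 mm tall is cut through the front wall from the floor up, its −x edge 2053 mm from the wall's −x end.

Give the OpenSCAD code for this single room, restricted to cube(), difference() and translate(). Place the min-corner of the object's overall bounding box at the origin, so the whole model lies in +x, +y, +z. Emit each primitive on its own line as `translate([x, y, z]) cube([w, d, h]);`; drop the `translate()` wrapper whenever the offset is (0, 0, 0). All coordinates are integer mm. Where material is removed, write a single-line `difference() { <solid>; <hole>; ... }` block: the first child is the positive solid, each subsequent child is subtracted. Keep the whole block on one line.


difference() { cube([3250, 227, 2940]); translate([2053, 0, 0]) cube([759, 227, 2072]); }
translate([0, 4513, 0]) cube([3250, 227, 2940]);
translate([0, 227, 0]) cube([227, 4286, 2940]);
translate([3023, 227, 0]) cube([227, 4286, 2940]);


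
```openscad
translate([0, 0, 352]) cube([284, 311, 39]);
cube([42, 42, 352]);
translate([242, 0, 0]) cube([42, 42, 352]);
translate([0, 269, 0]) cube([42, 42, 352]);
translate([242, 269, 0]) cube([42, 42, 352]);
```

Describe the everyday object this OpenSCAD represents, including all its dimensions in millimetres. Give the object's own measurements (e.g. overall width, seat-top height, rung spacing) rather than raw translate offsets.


A four-legged stool. The seat is a 284×311×39 mm slab whose top surface is at z = 391 mm; four square legs, each 42×42 mm in cross-section, run from the floor (z = 0) to the underside of the seat, each flush with a corner of the seat.


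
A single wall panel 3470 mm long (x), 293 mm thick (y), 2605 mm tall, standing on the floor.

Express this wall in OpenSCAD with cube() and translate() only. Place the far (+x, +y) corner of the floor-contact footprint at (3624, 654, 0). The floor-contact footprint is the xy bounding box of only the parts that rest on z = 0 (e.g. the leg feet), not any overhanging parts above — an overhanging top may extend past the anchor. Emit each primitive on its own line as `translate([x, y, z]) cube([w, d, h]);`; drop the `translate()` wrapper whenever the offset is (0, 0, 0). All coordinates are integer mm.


translate([154, 361, 0]) cube([3470, 293, 2605]);


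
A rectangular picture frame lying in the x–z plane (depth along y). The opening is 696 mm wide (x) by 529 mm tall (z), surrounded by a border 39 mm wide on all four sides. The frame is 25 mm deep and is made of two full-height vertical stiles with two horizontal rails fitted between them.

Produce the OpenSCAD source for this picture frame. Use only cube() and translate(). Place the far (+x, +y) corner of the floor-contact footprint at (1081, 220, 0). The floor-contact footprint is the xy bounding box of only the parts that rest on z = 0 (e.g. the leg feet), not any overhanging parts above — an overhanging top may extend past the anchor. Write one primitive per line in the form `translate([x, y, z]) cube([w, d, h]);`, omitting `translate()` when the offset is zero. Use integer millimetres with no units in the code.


translate([307, 195, 0]) cube([39, 25, 607]);
translate([1042, 195, 0]) cube([39, 25, 607]);
translate([346, 195, 0]) cube([696, 25, 39]);
translate([346, 195, 568]) cube([696, 25, 39]);


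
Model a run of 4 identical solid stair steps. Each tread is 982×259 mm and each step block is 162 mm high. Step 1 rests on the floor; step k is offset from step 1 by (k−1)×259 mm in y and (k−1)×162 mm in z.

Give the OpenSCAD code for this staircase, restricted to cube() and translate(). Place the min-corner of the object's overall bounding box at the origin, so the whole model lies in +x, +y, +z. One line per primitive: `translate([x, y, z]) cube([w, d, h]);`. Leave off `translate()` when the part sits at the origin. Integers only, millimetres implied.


cube([982, 259, 162]);
translate([0, 259, 162]) cube([982, 259, 162]);
translate([0, 518, 324]) cube([982, 259, 162]);
translate([0, 777, 486]) cube([982, 259, 162]);


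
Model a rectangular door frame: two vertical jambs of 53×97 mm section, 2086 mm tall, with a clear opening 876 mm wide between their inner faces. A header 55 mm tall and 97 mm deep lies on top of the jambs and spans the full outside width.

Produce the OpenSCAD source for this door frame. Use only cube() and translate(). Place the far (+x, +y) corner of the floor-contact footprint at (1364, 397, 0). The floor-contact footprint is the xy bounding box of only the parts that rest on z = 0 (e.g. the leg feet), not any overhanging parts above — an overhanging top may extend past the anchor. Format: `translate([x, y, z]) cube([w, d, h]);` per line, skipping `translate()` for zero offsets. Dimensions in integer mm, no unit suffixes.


translate([382, 300, 0]) cube([53, 97, 2086]);
translate([1311, 300, 0]) cube([53, 97, 2086]);
translate([382, 300, 2086]) cube([982, 97, 55]);


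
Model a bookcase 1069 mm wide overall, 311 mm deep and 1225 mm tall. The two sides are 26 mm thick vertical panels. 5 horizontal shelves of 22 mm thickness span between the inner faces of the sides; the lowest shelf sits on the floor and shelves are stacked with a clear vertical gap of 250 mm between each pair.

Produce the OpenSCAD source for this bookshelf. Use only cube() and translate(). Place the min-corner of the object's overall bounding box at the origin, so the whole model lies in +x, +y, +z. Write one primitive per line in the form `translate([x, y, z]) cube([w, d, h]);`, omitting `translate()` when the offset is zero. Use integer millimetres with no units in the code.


cube([26, 311, 1225]);
translate([1043, 0, 0]) cube([26, 311, 1225]);
translate([26, 0, 0]) cube([1017, 311, 22]);
translate([26, 0, 272]) cube([1017, 311, 22]);
translate([26, 0, 544]) cube([1017, 311, 22]);
translate([26, 0, 816]) cube([1017, 311, 22]);
translate([26, 0, 1088]) cube([1017, 311, 22]);


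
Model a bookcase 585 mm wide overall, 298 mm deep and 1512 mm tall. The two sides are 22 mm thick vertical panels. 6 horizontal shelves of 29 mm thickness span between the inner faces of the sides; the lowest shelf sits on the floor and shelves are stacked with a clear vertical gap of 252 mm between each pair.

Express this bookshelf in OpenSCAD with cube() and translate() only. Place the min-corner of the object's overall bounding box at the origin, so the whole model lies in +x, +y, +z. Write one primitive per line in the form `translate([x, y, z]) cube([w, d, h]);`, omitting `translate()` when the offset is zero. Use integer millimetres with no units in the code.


cube([22, 298, 1512]);
translate([563, 0, 0]) cube([22, 298, 1512]);
translate([22, 0, 0]) cube([541, 298, 29]);
translate([22, 0, 281]) cube([541, 298, 29]);
translate([22, 0, 562]) cube([541, 298, 29]);
translate([22, 0, 843]) cube([541, 298, 29]);
translate([22, 0, 1124]) cube([541, 298, 29]);
translate([22, 0, 1405]) cube([541, 298, 29]);


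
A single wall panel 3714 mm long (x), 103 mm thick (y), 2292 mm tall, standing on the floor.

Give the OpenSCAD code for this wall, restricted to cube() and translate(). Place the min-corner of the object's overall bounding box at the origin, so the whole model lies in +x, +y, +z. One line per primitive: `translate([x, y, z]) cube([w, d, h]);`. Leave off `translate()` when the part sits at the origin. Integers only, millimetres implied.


cube([3714, 103, 2292]);


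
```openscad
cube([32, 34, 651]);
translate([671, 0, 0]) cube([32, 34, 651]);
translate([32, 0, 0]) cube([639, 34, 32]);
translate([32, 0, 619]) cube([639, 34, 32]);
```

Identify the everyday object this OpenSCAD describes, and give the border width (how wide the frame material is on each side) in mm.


A picture frame. The border width is 32 mm.

Four thin pieces enclosing a rectangular opening — a picture frame. The two full-height stiles are 651 mm tall; the top rail sits at z = 619 and is 32 mm tall, so the border above the opening is 651 − 619 = 32 mm, matching the stile x-width.


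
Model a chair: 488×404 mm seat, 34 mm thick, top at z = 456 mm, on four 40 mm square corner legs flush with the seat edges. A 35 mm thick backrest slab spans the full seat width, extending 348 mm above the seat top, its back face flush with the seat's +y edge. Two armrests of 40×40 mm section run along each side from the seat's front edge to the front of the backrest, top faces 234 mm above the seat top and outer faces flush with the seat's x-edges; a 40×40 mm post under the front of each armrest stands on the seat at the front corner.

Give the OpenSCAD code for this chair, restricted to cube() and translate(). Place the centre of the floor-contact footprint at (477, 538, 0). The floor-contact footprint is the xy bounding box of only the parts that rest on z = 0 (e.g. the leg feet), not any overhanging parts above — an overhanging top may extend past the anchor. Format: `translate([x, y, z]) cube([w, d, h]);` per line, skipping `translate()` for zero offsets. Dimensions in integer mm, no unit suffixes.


// leg_h = 456 - 34 = 422
// arm post h = 234 - 40 = 194
translate([233, 336, 422]) cube([488, 404, 34]);
translate([233, 336, 0]) cube([40, 40, 422]);
translate([681, 336, 0]) cube([40, 40, 422]);
translate([233, 700, 0]) cube([40, 40, 422]);
translate([681, 700, 0]) cube([40, 40, 422]);
translate([233, 705, 456]) cube([488, 35, 348]);
translate([233, 336, 650]) cube([40, 369, 40]);
translate([681, 336, 650]) cube([40, 369, 40]);
translate([233, 336, 456]) cube([40, 40, 194]);
translate([681, 336, 456]) cube([40, 40, 194]);


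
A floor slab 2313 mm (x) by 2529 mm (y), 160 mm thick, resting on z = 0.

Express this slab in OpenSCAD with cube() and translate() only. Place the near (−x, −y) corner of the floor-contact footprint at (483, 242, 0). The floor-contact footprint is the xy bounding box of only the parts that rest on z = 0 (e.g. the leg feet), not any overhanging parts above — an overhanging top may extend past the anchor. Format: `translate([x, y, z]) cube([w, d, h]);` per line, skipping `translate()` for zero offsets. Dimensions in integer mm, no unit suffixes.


translate([483, 242, 0]) cube([2313, 2529, 160]);


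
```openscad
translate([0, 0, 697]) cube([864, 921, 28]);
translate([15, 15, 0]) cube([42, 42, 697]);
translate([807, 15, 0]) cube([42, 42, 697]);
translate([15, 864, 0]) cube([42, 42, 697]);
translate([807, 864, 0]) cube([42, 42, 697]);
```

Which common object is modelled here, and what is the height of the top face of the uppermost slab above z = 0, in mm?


A table. The table height is 725 mm.

A 864×921×28 slab sits at z = 697 on four 42 mm square posts — a table. The top surface is at 697 + 28 = 725 mm.


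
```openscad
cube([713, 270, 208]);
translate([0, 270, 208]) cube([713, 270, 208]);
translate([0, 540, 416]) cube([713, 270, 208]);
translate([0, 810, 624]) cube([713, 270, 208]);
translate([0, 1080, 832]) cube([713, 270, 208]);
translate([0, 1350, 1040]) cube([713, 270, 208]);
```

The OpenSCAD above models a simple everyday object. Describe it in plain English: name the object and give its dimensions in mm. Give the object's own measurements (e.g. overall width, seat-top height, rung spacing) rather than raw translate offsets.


A straight staircase of 6 solid steps. Each step is 713 mm wide (x), 270 mm deep (y, the going) and 208 mm tall (the rise). The first step rests on the floor; each subsequent step sits one going further in +y and one rise higher in +z, directly behind and above the previous step with no overlap.


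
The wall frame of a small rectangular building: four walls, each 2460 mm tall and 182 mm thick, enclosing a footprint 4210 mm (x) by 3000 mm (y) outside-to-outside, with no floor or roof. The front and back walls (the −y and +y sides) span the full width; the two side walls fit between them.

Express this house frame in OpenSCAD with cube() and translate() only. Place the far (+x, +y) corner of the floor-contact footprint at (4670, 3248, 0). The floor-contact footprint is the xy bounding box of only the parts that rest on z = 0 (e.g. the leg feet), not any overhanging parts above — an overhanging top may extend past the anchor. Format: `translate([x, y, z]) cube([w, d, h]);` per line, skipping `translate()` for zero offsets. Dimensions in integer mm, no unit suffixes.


translate([460, 248, 0]) cube([4210, 182, 2460]);
translate([460, 3066, 0]) cube([4210, 182, 2460]);
translate([460, 430, 0]) cube([182, 2636, 2460]);
translate([4488, 430, 0]) cube([182, 2636, 2460]);


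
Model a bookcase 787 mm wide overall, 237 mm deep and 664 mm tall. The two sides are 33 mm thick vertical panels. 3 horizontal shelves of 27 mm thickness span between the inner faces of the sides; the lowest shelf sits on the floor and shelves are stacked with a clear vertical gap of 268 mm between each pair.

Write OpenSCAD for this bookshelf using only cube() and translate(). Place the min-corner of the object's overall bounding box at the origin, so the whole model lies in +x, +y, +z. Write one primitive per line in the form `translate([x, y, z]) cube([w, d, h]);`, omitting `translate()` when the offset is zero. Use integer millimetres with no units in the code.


cube([33, 237, 664]);
translate([754, 0, 0]) cube([33, 237, 664]);
translate([33, 0, 0]) cube([721, 237, 27]);
translate([33, 0, 295]) cube([721, 237, 27]);
translate([33, 0, 590]) cube([721, 237, 27]);


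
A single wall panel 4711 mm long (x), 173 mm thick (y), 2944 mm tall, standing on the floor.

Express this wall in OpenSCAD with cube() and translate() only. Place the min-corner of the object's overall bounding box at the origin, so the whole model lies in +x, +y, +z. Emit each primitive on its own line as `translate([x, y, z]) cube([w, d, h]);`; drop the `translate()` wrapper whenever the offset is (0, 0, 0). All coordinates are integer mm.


cube([4711, 173, 2944]);


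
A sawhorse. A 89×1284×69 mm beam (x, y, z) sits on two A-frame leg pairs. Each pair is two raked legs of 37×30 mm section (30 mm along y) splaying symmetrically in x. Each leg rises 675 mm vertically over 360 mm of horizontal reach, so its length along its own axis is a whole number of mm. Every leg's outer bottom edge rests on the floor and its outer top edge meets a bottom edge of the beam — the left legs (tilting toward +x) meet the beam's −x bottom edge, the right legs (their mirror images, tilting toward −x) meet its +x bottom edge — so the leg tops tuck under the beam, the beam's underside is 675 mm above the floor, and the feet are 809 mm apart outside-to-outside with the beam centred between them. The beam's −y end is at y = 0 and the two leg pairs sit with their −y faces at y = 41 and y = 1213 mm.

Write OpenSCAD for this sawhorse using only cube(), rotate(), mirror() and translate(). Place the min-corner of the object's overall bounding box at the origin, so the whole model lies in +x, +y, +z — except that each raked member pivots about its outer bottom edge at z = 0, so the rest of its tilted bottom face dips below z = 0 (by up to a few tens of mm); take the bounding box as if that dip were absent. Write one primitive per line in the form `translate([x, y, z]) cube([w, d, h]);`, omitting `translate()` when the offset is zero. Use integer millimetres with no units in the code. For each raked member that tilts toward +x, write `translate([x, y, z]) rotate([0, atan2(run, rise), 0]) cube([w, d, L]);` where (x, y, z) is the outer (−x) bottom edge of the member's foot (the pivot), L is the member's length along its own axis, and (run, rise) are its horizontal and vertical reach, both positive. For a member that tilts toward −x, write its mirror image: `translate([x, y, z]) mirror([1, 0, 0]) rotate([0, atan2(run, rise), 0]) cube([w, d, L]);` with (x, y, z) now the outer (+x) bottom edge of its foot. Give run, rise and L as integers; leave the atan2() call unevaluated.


// leg length = √(360² + 675²) = 765
// right-leg outer foot x = 2·360 + 89 = 809
// beam min-corner = (360, 0, 675)
translate([360, 0, 675]) cube([89, 1284, 69]);
translate([0, 41, 0]) rotate([0, atan2(360, 675), 0]) cube([37, 30, 765]);
translate([809, 41, 0]) mirror([1, 0, 0]) rotate([0, atan2(360, 675), 0]) cube([37, 30, 765]);
translate([0, 1213, 0]) rotate([0, atan2(360, 675), 0]) cube([37, 30, 765]);
translate([809, 1213, 0]) mirror([1, 0, 0]) rotate([0, atan2(360, 675), 0]) cube([37, 30, 765]);


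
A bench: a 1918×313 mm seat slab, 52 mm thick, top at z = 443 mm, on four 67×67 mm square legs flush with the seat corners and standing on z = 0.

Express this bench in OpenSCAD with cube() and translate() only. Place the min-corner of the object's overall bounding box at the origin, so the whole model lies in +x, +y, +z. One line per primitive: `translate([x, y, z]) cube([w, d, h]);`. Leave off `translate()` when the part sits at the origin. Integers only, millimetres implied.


translate([0, 0, 391]) cube([1918, 313, 52]);
cube([67, 67, 391]);
translate([0, 246, 0]) cube([67, 67, 391]);
translate([1851, 0, 0]) cube([67, 67, 391]);
translate([1851, 246, 0]) cube([67, 67, 391]);


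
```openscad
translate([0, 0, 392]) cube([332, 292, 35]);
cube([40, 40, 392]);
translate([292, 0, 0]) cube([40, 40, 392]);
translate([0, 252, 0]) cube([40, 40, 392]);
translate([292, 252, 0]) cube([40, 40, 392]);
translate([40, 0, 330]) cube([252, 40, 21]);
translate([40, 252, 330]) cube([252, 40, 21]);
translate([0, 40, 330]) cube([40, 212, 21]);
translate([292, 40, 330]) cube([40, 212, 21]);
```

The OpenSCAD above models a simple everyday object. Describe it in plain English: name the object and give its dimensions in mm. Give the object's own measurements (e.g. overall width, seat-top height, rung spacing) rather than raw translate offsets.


A four-legged stool. The seat is a 332×292×35 mm slab whose top surface is at z = 427 mm; four square legs, each 40×40 mm in cross-section, run from the floor (z = 0) to the underside of the seat, each flush with a corner of the seat. Four stretchers, 40 mm wide and 21 mm tall, connect adjacent legs with their undersides at z = 330 mm, each running between the inner faces of the legs it joins and aligned with the legs' outer faces on the other axis.


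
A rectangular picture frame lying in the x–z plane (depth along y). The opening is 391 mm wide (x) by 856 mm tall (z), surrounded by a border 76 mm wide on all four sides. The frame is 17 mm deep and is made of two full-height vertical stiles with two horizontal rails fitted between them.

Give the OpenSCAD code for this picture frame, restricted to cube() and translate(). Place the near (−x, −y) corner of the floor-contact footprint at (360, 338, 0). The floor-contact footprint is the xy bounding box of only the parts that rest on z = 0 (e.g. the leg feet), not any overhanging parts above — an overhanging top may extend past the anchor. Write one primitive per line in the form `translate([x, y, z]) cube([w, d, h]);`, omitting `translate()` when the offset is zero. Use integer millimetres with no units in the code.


translate([360, 338, 0]) cube([76, 17, 1008]);
translate([827, 338, 0]) cube([76, 17, 1008]);
translate([436, 338, 0]) cube([391, 17, 76]);
translate([436, 338, 932]) cube([391, 17, 76]);


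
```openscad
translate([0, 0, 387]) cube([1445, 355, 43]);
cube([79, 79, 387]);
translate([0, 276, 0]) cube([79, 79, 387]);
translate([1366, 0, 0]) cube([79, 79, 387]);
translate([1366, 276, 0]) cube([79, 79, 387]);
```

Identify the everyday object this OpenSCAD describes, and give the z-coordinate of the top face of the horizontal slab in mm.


A bench. The seat-top height is 430 mm.

A long slab on four corner posts — a bench. The slab sits at z = 387 with thickness 43, so the top is 387 + 43 = 430 mm.


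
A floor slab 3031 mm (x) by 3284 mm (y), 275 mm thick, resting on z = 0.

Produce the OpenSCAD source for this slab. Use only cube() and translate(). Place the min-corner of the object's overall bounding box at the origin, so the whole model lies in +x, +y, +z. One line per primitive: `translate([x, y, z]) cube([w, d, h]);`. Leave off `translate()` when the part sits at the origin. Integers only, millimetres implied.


cube([3031, 3284, 275]);


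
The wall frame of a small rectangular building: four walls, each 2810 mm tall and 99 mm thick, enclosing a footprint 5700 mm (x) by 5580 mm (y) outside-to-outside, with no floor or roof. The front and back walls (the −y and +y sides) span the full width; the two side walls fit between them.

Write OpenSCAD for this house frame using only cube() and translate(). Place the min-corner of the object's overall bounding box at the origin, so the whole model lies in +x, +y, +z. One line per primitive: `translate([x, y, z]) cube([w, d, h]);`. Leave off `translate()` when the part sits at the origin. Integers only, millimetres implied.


cube([5700, 99, 2810]);
translate([0, 5481, 0]) cube([5700, 99, 2810]);
translate([0, 99, 0]) cube([99, 5382, 2810]);
translate([5601, 99, 0]) cube([99, 5382, 2810]);


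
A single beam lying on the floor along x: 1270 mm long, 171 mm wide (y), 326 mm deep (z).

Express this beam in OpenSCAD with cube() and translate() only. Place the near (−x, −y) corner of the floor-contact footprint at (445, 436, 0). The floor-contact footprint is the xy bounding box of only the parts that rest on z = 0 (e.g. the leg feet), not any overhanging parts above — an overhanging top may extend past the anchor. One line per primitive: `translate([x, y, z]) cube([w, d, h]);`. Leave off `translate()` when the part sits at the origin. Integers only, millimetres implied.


translate([445, 436, 0]) cube([1270, 171, 326]);


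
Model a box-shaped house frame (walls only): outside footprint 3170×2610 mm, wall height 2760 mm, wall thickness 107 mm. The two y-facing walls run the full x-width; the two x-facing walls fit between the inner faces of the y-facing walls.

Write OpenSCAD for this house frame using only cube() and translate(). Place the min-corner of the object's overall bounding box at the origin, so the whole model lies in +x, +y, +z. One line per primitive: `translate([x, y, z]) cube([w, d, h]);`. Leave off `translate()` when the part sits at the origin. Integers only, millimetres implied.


cube([3170, 107, 2760]);
translate([0, 2503, 0]) cube([3170, 107, 2760]);
translate([0, 107, 0]) cube([107, 2396, 2760]);
translate([3063, 107, 0]) cube([107, 2396, 2760]);


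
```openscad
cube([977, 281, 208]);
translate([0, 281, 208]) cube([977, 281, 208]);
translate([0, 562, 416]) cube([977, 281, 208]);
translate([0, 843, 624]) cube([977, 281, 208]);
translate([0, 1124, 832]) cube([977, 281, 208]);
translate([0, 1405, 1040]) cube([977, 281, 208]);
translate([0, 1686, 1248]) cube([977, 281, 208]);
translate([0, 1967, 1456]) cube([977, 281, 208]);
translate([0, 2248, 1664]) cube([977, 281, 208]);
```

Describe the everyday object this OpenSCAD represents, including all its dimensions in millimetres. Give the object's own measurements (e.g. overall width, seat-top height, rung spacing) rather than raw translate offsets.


A straight staircase of 9 solid steps. Each step is 977 mm wide (x), 281 mm deep (y, the going) and 208 mm tall (the rise). The first step rests on the floor; each subsequent step sits one going further in +y and one rise higher in +z, directly behind and above the previous step with no overlap.


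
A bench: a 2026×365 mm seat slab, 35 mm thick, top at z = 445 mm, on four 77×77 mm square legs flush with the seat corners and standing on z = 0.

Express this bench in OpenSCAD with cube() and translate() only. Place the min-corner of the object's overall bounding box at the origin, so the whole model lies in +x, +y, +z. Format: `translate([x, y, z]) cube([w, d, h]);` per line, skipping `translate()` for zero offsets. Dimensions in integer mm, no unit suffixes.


translate([0, 0, 410]) cube([2026, 365, 35]);
cube([77, 77, 410]);
translate([0, 288, 0]) cube([77, 77, 410]);
translate([1949, 0, 0]) cube([77, 77, 410]);
translate([1949, 288, 0]) cube([77, 77, 410]);


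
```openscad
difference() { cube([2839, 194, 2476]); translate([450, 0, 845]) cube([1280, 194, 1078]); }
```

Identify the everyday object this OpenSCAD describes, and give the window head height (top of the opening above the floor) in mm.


A wall with a window opening. The window head height is 1923 mm.

A wall with a rectangular opening subtracted — a window. Sill at z = 845, opening 1078 mm tall, so the head is at 845 + 1078 = 1923 mm.


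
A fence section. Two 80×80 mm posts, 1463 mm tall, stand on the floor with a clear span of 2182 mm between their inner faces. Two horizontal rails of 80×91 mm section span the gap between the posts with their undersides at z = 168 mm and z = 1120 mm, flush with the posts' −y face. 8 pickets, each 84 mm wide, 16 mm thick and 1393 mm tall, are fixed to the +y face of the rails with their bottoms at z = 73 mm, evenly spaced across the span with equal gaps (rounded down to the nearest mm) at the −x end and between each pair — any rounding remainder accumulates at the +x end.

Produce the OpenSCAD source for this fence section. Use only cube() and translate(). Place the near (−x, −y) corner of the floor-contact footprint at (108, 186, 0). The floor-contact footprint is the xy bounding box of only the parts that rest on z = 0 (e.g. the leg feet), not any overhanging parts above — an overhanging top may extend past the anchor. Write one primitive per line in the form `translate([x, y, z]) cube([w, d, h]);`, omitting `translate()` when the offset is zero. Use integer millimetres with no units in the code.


translate([108, 186, 0]) cube([80, 80, 1463]);
translate([2370, 186, 0]) cube([80, 80, 1463]);
translate([188, 186, 168]) cube([2182, 80, 91]);
translate([188, 186, 1120]) cube([2182, 80, 91]);
translate([355, 266, 73]) cube([84, 16, 1393]);
translate([606, 266, 73]) cube([84, 16, 1393]);
translate([857, 266, 73]) cube([84, 16, 1393]);
translate([1108, 266, 73]) cube([84, 16, 1393]);
translate([1359, 266, 73]) cube([84, 16, 1393]);
translate([1610, 266, 73]) cube([84, 16, 1393]);
translate([1861, 266, 73]) cube([84, 16, 1393]);
translate([2112, 266, 73]) cube([84, 16, 1393]);


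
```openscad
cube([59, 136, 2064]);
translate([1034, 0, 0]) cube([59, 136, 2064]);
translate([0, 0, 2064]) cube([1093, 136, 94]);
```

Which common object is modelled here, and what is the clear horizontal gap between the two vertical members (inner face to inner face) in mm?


A door frame. The clear opening width is 975 mm.

Two 2064 mm tall posts with a header on top — a door frame. The left jamb is 59 mm wide at x = 0; the right jamb starts at x = 1034. The clear opening is 1034 − 59 = 975 mm.


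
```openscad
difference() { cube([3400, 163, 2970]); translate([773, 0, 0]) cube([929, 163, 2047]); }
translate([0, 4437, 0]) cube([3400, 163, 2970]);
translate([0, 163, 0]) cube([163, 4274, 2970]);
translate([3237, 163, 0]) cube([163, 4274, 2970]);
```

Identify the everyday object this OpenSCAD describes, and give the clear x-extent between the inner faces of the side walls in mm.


A single room. The interior width is 3074 mm.

Four walls enclosing a rectangle with a door in the front wall — a room. Outside width 3400 minus two 163 mm walls gives 3074 mm.


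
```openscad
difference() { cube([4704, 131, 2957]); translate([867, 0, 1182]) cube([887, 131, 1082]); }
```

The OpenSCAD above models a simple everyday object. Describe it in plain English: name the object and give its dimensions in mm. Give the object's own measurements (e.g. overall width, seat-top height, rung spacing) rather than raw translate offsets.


A wall 4704 mm long (x), 131 mm thick (y), 2957 mm tall, with a rectangular window opening cut through it. The opening is 887 mm wide and 1082 mm tall; its sill is at z = 1182 mm and its near (−x) edge is 867 mm from the wall's −x end. The opening passes through the full wall thickness.


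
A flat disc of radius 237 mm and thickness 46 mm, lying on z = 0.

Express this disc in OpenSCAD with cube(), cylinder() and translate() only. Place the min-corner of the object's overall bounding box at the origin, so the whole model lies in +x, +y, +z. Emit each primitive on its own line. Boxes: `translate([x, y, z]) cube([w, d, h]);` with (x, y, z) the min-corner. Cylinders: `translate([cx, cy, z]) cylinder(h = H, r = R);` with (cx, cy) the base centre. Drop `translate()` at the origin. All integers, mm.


translate([237, 237, 0]) cylinder(h = 46, r = 237);


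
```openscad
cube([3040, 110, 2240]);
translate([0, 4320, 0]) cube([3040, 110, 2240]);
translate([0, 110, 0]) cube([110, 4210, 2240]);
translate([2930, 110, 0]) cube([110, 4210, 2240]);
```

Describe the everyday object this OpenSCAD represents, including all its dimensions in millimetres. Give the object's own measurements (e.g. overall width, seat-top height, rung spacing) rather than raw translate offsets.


The wall frame of a small rectangular building: four walls, each 2240 mm tall and 110 mm thick, enclosing a footprint 3040 mm (x) by 4430 mm (y) outside-to-outside, with no floor or roof. The front and back walls (the −y and +y sides) span the full width; the two side walls fit between them.


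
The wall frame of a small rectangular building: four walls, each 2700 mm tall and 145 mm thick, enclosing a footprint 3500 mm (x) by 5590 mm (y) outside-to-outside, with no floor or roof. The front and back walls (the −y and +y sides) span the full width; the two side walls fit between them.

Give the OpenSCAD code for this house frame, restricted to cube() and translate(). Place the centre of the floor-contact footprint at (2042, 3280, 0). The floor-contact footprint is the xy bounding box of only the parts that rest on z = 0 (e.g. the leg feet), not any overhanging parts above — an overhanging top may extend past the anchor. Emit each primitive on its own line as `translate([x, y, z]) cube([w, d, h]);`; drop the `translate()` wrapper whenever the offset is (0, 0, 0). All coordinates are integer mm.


translate([292, 485, 0]) cube([3500, 145, 2700]);
translate([292, 5930, 0]) cube([3500, 145, 2700]);
translate([292, 630, 0]) cube([145, 5300, 2700]);
translate([3647, 630, 0]) cube([145, 5300, 2700]);


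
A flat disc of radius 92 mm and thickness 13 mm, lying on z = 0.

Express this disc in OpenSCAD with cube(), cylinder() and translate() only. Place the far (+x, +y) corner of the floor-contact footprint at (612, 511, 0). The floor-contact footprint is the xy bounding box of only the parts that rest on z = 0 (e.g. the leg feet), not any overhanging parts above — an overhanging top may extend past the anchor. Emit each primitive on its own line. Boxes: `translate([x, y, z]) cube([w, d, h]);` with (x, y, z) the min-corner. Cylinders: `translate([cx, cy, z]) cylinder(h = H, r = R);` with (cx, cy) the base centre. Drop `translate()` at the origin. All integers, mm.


translate([520, 419, 0]) cylinder(h = 13, r = 92);


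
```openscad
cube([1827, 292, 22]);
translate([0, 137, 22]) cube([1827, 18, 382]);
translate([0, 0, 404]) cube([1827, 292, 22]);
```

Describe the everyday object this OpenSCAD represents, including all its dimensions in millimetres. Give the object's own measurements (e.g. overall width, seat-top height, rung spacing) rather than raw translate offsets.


An I-beam lying along x, 1827 mm long. Overall section height 426 mm. Two flanges 292 mm wide (y) and 22 mm thick, one on the floor and one at the top; a web 18 mm thick runs between them, centred on the flange width.


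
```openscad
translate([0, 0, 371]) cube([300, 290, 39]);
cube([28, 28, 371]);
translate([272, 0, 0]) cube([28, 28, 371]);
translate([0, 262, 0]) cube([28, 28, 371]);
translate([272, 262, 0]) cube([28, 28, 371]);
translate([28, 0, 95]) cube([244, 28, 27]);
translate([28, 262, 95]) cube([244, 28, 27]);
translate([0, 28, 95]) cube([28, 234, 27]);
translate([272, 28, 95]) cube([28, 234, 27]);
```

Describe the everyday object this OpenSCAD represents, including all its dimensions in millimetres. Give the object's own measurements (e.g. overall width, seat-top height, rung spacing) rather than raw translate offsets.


A four-legged stool. The seat is a 300×290×39 mm slab whose top surface is at z = 410 mm; four square legs, each 28×28 mm in cross-section, run from the floor (z = 0) to the underside of the seat, each flush with a corner of the seat. Four stretchers, 28 mm wide and 27 mm tall, connect adjacent legs with their undersides at z = 95 mm, each running between the inner faces of the legs it joins and aligned with the legs' outer faces on the other axis.


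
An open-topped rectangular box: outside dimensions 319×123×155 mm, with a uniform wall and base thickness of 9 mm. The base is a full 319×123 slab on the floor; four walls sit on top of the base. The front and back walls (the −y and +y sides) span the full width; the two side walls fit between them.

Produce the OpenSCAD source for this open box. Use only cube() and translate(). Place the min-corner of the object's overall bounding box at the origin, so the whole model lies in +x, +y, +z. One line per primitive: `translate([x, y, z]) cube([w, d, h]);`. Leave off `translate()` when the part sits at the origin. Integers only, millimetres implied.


cube([319, 123, 9]);
translate([0, 0, 9]) cube([319, 9, 146]);
translate([0, 114, 9]) cube([319, 9, 146]);
translate([0, 9, 9]) cube([9, 105, 146]);
translate([310, 9, 9]) cube([9, 105, 146]);


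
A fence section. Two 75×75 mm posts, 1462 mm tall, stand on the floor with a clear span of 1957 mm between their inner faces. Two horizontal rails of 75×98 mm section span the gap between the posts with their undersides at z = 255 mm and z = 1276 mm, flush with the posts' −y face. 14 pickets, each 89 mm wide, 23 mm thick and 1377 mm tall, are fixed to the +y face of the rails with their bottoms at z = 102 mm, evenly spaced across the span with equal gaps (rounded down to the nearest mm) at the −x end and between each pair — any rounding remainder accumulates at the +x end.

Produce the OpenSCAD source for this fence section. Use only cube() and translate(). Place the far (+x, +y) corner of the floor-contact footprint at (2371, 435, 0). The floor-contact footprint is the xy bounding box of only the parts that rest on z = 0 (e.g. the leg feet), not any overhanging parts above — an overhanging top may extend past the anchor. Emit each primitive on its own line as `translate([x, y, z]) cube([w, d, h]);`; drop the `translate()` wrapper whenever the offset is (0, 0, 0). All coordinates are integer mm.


translate([264, 360, 0]) cube([75, 75, 1462]);
translate([2296, 360, 0]) cube([75, 75, 1462]);
translate([339, 360, 255]) cube([1957, 75, 98]);
translate([339, 360, 1276]) cube([1957, 75, 98]);
translate([386, 435, 102]) cube([89, 23, 1377]);
translate([522, 435, 102]) cube([89, 23, 1377]);
translate([658, 435, 102]) cube([89, 23, 1377]);
translate([794, 435, 102]) cube([89, 23, 1377]);
translate([930, 435, 102]) cube([89, 23, 1377]);
translate([1066, 435, 102]) cube([89, 23, 1377]);
translate([1202, 435, 102]) cube([89, 23, 1377]);
translate([1338, 435, 102]) cube([89, 23, 1377]);
translate([1474, 435, 102]) cube([89, 23, 1377]);
translate([1610, 435, 102]) cube([89, 23, 1377]);
translate([1746, 435, 102]) cube([89, 23, 1377]);
translate([1882, 435, 102]) cube([89, 23, 1377]);
translate([2018, 435, 102]) cube([89, 23, 1377]);
translate([2154, 435, 102]) cube([89, 23, 1377]);


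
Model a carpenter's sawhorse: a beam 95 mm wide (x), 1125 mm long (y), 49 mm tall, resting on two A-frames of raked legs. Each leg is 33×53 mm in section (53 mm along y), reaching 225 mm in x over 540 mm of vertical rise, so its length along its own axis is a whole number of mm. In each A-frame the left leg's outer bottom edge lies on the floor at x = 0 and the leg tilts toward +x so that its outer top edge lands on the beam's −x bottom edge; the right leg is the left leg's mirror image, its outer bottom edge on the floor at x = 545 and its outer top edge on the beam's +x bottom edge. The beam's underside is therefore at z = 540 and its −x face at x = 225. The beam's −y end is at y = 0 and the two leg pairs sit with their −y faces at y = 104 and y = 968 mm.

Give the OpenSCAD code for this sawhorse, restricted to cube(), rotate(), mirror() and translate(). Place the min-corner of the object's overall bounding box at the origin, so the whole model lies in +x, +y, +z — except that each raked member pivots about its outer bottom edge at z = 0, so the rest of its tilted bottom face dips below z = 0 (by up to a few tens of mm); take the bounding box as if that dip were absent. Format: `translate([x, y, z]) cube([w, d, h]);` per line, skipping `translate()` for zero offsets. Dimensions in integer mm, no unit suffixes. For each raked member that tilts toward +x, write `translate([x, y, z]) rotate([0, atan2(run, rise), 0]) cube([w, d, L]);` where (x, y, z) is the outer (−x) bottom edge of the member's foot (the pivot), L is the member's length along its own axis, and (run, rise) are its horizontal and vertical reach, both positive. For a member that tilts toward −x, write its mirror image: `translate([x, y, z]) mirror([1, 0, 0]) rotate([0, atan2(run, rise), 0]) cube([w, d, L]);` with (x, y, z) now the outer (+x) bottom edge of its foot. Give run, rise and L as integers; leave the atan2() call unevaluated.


translate([225, 0, 540]) cube([95, 1125, 49]);
translate([0, 104, 0]) rotate([0, atan2(225, 540), 0]) cube([33, 53, 585]);
translate([545, 104, 0]) mirror([1, 0, 0]) rotate([0, atan2(225, 540), 0]) cube([33, 53, 585]);
translate([0, 968, 0]) rotate([0, atan2(225, 540), 0]) cube([33, 53, 585]);
translate([545, 968, 0]) mirror([1, 0, 0]) rotate([0, atan2(225, 540), 0]) cube([33, 53, 585]);


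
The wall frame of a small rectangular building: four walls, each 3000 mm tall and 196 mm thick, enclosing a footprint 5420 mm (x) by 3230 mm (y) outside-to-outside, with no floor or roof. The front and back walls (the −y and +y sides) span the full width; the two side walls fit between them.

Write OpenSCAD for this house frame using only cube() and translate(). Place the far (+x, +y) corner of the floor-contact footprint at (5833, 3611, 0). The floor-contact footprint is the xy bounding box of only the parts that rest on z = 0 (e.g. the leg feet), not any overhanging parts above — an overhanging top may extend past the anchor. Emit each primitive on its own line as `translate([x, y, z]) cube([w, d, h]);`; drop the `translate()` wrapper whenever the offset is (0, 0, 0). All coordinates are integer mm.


translate([413, 381, 0]) cube([5420, 196, 3000]);
translate([413, 3415, 0]) cube([5420, 196, 3000]);
translate([413, 577, 0]) cube([196, 2838, 3000]);
translate([5637, 577, 0]) cube([196, 2838, 3000]);


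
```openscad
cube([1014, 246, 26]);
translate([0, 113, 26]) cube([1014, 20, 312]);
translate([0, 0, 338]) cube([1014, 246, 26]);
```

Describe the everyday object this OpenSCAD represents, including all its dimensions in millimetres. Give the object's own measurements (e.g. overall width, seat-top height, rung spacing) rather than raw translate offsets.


An I-beam lying along x, 1014 mm long. Overall section height 364 mm. Two flanges 246 mm wide (y) and 26 mm thick, one on the floor and one at the top; a web 20 mm thick runs between them, centred on the flange width.
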